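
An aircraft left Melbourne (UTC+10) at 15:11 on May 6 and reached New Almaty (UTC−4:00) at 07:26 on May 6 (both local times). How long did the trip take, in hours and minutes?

Departure in UTC: 15:11 − 10:00 = 05:11 on May 6.
Arrival in UTC: 07:26 + 4:00 = 11:26 on May 6.
Elapsed = 11:26 − 05:11 = 6 hours 15 minutes.

6 hours 15 minutes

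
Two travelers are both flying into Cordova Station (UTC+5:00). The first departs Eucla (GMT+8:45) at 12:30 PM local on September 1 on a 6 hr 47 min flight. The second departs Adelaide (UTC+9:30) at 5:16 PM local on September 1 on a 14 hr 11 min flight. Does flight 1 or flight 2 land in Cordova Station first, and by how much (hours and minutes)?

Flight 1 in UTC: 12:30 PM − 8:45 = 3:45 AM on Sep 1.
+6 hours and 47 minutes → arrive 10:32 AM UTC on Sep 1.
Flight 2 in UTC: 5:16 PM − 9:30 = 7:46 AM on Sep 1.
+14 hours and 11 minutes → arrive 9:57 PM UTC on Sep 1.
Flight 1 lands earlier by 11 hours 25 minutes.

the first, by 11 hours 25 minutes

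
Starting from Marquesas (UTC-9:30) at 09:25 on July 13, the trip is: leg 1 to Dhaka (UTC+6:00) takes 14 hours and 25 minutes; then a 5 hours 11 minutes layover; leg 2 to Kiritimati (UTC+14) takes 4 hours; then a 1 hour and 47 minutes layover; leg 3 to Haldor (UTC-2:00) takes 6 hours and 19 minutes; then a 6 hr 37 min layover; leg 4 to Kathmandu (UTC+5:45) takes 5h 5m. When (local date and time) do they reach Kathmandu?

20:04 on July 15

Convert departure to UTC: 09:25 + 9:30 = 18:55 UTC on Jul 13.
Add 14 hours 25 minutes leg 1 → 09:20 UTC (Jul 14).
Add 5 hours 11 minutes layover in Dhaka → 14:31 UTC.
Add 4 hours leg 2 → 18:31 UTC.
Add 1 hour and 47 minutes layover in Kiritimati → 20:18 UTC.
Add 6 hours and 19 minutes leg 3 → 02:37 UTC (Jul 15).
Add 6 hours and 37 minutes layover in Haldor → 09:14 UTC.
Add 5 hours 5 minutes leg 4 → 14:19 UTC.
Kathmandu is UTC+5:45, so local arrival = 14:19 + 5:45 = 20:04 on Jul 15.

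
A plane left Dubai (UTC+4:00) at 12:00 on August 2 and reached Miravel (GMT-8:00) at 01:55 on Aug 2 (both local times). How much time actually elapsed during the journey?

1 hour 55 minutes

Miravel is 12:00 behind Dubai.
Clock-face elapsed time (ignoring zones) is −10 hours 5 minutes.
Actual elapsed = −10 hours 5 minutes + 12:00 = 1 hour 55 minutes.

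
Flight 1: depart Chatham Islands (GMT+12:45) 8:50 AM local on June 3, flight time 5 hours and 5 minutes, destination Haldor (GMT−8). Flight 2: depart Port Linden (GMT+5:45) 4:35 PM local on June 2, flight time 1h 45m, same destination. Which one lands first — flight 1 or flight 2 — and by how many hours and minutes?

the second, by 12 hours 35 minutes

Flight 1 in UTC: 8:50 AM − 12:45 = 8:05 PM on Jun 2.
+5 hours and 5 minutes → arrive 1:10 AM UTC on Jun 3.
Flight 2 in UTC: 4:35 PM − 5:45 = 10:50 AM on Jun 2.
+1 hour 45 minutes → arrive 12:35 PM UTC on Jun 2.
Flight 2 lands earlier by 12 hours 35 minutes.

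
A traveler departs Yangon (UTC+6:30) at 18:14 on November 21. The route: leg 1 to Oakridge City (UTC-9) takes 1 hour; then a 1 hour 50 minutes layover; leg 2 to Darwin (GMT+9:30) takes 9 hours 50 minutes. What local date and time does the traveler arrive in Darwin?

09:54 on November 22

Convert departure to UTC: 18:14 − 6:30 = 11:44 UTC on Nov 21.
Add 1 hour leg 1 → 12:44 UTC.
Add 1 hour 50 minutes layover in Oakridge City → 14:34 UTC.
Add 9 hours and 50 minutes leg 2 → 00:24 UTC (Nov 22).
Darwin is UTC+9:30, so local arrival = 00:24 + 9:30 = 09:54 on Nov 22.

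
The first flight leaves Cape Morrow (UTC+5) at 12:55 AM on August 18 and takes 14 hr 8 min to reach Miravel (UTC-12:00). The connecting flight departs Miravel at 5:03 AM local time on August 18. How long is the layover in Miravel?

7 hours

Convert departure to UTC: 12:55 AM − 5:00 = 7:55 PM UTC on Aug 17.
Add 14 hours and 8 minutes flight time → 10:03 AM UTC (Aug 18).
Miravel is UTC−12:00, so local arrival = 10:03 AM − 12:00 = 10:03 PM on Aug 17.
Layover = 5:03 AM − 10:03 PM (+1 day) = 7 hours.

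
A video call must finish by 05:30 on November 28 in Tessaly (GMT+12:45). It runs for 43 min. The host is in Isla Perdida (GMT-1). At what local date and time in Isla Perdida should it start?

Target end time in UTC: 05:30 − 12:45 = 16:45 on Nov 27.
Subtract 43 minutes → start 16:02 UTC on Nov 27.
Isla Perdida is UTC−1:00: 16:02 − 1:00 = 15:02 on Nov 27.

15:02 on Nov 27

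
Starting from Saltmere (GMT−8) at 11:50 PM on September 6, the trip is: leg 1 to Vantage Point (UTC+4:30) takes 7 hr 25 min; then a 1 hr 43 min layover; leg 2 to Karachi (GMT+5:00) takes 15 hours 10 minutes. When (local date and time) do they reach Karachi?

1:08 PM on September 8

Convert departure to UTC: 11:50 PM + 8:00 = 7:50 AM UTC on Sep 7.
Add 7 hours 25 minutes leg 1 → 3:15 PM UTC.
Add 1 hour 43 minutes layover in Vantage Point → 4:58 PM UTC.
Add 15 hours 10 minutes leg 2 → 8:08 AM UTC (Sep 8).
Karachi is UTC+5:00, so local arrival = 8:08 AM + 5:00 = 1:08 PM on Sep 8.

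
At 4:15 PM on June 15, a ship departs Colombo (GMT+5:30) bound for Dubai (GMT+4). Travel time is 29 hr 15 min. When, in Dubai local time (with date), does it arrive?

8:00 PM on Jun 16

Dubai is 1:30 behind Colombo.
After 29 hours 15 minutes it is 9:30 PM (Jun 16) in Colombo.
Shift by the zone difference: 9:30 PM − 1:30 = 8:00 PM on Jun 16 in Dubai.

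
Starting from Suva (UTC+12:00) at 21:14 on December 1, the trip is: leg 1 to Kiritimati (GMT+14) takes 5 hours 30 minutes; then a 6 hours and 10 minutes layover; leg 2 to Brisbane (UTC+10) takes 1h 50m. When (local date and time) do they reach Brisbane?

Convert departure to UTC: 21:14 − 12:00 = 09:14 UTC on Dec 1.
Add 5 hours 30 minutes leg 1 → 14:44 UTC.
Add 6 hours 10 minutes layover in Kiritimati → 20:54 UTC.
Add 1 hour 50 minutes leg 2 → 22:44 UTC.
Brisbane is UTC+10:00, so local arrival = 22:44 + 10:00 = 08:44 on Dec 2.

08:44 on December 2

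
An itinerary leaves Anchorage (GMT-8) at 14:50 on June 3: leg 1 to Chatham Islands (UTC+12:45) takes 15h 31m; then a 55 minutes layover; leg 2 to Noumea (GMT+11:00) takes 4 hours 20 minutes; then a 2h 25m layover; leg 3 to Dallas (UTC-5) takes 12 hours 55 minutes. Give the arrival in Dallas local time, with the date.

05:56 on June 5

Convert departure to UTC: 14:50 + 8:00 = 22:50 UTC on Jun 3.
Add 15 hours 31 minutes leg 1 → 14:21 UTC (Jun 4).
Add 55 minutes layover in Chatham Islands → 15:16 UTC.
Add 4 hours and 20 minutes leg 2 → 19:36 UTC.
Add 2 hours 25 minutes layover in Noumea → 22:01 UTC.
Add 12 hours and 55 minutes leg 3 → 10:56 UTC (Jun 5).
Dallas is UTC−5:00, so local arrival = 10:56 − 5:00 = 05:56 on Jun 5.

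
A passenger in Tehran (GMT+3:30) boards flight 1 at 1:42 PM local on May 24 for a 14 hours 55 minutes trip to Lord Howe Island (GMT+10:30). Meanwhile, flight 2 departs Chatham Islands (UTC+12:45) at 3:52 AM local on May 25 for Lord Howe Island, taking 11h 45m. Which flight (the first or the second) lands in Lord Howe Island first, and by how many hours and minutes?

Flight 1 in UTC: 1:42 PM − 3:30 = 10:12 AM on May 24.
+14 hours 55 minutes → arrive 1:07 AM UTC on May 25.
Flight 2 in UTC: 3:52 AM − 12:45 = 3:07 PM on May 24.
+11 hours 45 minutes → arrive 2:52 AM UTC on May 25.
Flight 1 lands earlier by 1 hour 45 minutes.

the first, by 1 hour 45 minutes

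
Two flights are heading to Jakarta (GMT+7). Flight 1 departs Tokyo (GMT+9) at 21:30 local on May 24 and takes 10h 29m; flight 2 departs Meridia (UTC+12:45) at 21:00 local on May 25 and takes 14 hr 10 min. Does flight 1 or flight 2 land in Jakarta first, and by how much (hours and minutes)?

the first, by 23 hours 26 minutes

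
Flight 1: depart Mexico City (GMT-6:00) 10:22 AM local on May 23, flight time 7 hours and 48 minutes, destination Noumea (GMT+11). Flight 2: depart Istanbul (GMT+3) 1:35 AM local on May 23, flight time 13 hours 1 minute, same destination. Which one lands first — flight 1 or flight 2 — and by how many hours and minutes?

the second, by 12 hours 34 minutes

Flight 1 in UTC: 10:22 AM + 6:00 = 4:22 PM on May 23.
+7 hours and 48 minutes → arrive 12:10 AM UTC on May 24.
Flight 2 in UTC: 1:35 AM − 3:00 = 10:35 PM on May 22.
+13 hours 1 minute → arrive 11:36 AM UTC on May 23.
Flight 2 lands earlier by 12 hours 34 minutes.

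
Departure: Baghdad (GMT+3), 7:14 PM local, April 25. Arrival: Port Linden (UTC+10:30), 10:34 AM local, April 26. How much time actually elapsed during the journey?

7 hours 50 minutes

Port Linden is 7:30 ahead of Baghdad.
Clock-face elapsed time (ignoring zones) is 15 hours 20 minutes.
Actual elapsed = 15 hours 20 minutes − 7:30 = 7 hours 50 minutes.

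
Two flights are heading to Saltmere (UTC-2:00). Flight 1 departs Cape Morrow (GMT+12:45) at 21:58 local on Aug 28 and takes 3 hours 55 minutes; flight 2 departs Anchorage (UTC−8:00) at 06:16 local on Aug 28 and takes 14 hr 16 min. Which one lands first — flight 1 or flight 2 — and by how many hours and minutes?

Flight 1 in UTC: 21:58 − 12:45 = 09:13 on Aug 28.
+3 hours 55 minutes → arrive 13:08 UTC on Aug 28.
Flight 2 in UTC: 06:16 + 8:00 = 14:16 on Aug 28.
+14 hours and 16 minutes → arrive 04:32 UTC on Aug 29.
Flight 1 lands earlier by 15 hours 24 minutes.

the first, by 15 hours 24 minutes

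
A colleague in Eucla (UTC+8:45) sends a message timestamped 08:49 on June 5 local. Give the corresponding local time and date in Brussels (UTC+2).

02:04 on June 5

In UTC: 08:49 − 8:45 = 00:04 on Jun 5.
Brussels is UTC+2:00: 00:04 + 2:00 = 02:04 on Jun 5.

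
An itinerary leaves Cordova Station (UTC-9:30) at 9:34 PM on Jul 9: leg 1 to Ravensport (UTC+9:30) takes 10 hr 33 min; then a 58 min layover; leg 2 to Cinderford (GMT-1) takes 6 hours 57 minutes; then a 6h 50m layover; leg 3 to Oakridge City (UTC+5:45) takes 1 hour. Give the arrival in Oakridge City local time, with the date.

Convert departure to UTC: 9:34 PM + 9:30 = 7:04 AM UTC on Jul 10.
Add 10 hours and 33 minutes leg 1 → 5:37 PM UTC.
Add 58 minutes layover in Ravensport → 6:35 PM UTC.
Add 6 hours and 57 minutes leg 2 → 1:32 AM UTC (Jul 11).
Add 6 hours and 50 minutes layover in Cinderford → 8:22 AM UTC.
Add 1 hour leg 3 → 9:22 AM UTC.
Oakridge City is UTC+5:45, so local arrival = 9:22 AM + 5:45 = 3:07 PM on Jul 11.

3:07 PM on July 11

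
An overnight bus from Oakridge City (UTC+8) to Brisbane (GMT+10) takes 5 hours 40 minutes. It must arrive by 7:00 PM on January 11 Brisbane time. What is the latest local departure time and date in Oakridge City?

Target arrival in UTC: 7:00 PM − 10:00 = 9:00 AM on Jan 11.
Subtract 5 hours and 40 minutes → departure 3:20 AM UTC on Jan 11.
Oakridge City is UTC+8:00: 3:20 AM + 8:00 = 11:20 AM on Jan 11.

11:20 AM on Jan 11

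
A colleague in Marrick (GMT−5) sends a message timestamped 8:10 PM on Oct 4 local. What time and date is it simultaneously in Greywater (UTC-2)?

Greywater is 3:00 ahead of Marrick.
Shift by the zone difference: 8:10 PM + 3:00 = 11:10 PM on Oct 4 in Greywater.

11:10 PM on Oct 4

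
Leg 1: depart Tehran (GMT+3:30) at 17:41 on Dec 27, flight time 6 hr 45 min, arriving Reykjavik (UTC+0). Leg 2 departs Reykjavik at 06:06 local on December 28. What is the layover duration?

9 hours 10 minutes

Convert departure to UTC: 17:41 − 3:30 = 14:11 UTC on Dec 27.
Add 6 hours 45 minutes flight time → 20:56 UTC.
Reykjavik is UTC+0, so local arrival is the same: 20:56 on Dec 27.
Layover = 06:06 − 20:56 (+1 day) = 9 hours 10 minutes.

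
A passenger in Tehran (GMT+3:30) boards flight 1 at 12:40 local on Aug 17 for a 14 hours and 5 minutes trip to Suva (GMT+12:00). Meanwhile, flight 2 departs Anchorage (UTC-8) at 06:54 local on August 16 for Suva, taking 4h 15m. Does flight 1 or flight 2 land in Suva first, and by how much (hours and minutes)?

the second, by 28 hours 6 minutes

Flight 1 in UTC: 12:40 − 3:30 = 09:10 on Aug 17.
+14 hours and 5 minutes → arrive 23:15 UTC on Aug 17.
Flight 2 in UTC: 06:54 + 8:00 = 14:54 on Aug 16.
+4 hours and 15 minutes → arrive 19:09 UTC on Aug 16.
Flight 2 lands earlier by 28 hours 6 minutes.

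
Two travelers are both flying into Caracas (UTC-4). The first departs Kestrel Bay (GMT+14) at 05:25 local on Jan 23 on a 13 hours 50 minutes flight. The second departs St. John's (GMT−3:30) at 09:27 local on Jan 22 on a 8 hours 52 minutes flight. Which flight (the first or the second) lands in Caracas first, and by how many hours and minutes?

the second, by 7 hours 26 minutes

Flight 1 in UTC: 05:25 − 14:00 = 15:25 on Jan 22.
+13 hours 50 minutes → arrive 05:15 UTC on Jan 23.
Flight 2 in UTC: 09:27 + 3:30 = 12:57 on Jan 22.
+8 hours and 52 minutes → arrive 21:49 UTC on Jan 22.
Flight 2 lands earlier by 7 hours 26 minutes.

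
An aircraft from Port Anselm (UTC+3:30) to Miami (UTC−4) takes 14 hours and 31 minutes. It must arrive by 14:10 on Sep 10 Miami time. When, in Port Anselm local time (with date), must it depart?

07:09 on September 10

Target arrival in UTC: 14:10 + 4:00 = 18:10 on Sep 10.
Subtract 14 hours and 31 minutes → departure 03:39 UTC on Sep 10.
Port Anselm is UTC+3:30: 03:39 + 3:30 = 07:09 on Sep 10.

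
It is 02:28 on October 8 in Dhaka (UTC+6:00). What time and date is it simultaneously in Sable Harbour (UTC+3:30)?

In UTC: 02:28 − 6:00 = 20:28 on Oct 7.
Sable Harbour is UTC+3:30: 20:28 + 3:30 = 23:58 on Oct 7.

23:58 on Oct 7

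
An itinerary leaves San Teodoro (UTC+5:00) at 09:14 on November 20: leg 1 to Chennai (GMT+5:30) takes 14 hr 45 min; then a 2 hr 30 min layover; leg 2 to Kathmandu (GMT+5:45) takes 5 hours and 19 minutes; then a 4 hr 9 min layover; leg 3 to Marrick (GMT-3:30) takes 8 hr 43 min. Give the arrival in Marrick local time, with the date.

12:10 on November 21

Convert departure to UTC: 09:14 − 5:00 = 04:14 UTC on Nov 20.
Add 14 hours 45 minutes leg 1 → 18:59 UTC.
Add 2 hours and 30 minutes layover in Chennai → 21:29 UTC.
Add 5 hours and 19 minutes leg 2 → 02:48 UTC (Nov 21).
Add 4 hours 9 minutes layover in Kathmandu → 06:57 UTC.
Add 8 hours and 43 minutes leg 3 → 15:40 UTC.
Marrick is UTC−3:30, so local arrival = 15:40 − 3:30 = 12:10 on Nov 21.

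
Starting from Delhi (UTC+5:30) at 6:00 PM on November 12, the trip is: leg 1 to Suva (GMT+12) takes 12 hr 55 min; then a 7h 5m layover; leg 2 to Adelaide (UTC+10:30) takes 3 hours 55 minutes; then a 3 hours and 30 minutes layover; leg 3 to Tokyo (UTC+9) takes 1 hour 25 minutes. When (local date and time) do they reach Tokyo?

2:20 AM on Nov 14

Convert departure to UTC: 6:00 PM − 5:30 = 12:30 PM UTC on Nov 12.
Add 12 hours and 55 minutes leg 1 → 1:25 AM UTC (Nov 13).
Add 7 hours 5 minutes layover in Suva → 8:30 AM UTC.
Add 3 hours and 55 minutes leg 2 → 12:25 PM UTC.
Add 3 hours 30 minutes layover in Adelaide → 3:55 PM UTC.
Add 1 hour 25 minutes leg 3 → 5:20 PM UTC.
Tokyo is UTC+9:00, so local arrival = 5:20 PM + 9:00 = 2:20 AM on Nov 14.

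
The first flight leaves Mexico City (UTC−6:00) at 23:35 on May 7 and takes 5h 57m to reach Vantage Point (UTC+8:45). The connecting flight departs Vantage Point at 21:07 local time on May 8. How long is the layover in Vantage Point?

50 minutes

Convert departure to UTC: 23:35 + 6:00 = 05:35 UTC on May 8.
Add 5 hours and 57 minutes flight time → 11:32 UTC.
Vantage Point is UTC+8:45, so local arrival = 11:32 + 8:45 = 20:17 on May 8.
Layover = 21:07 − 20:17 = 50 minutes.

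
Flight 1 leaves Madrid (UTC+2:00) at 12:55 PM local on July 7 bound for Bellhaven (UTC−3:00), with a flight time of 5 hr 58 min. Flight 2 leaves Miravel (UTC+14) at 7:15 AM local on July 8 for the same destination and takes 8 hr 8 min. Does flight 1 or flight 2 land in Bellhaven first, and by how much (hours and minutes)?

the first, by 8 hours 30 minutes

Flight 1 in UTC: 12:55 PM − 2:00 = 10:55 AM on Jul 7.
+5 hours 58 minutes → arrive 4:53 PM UTC on Jul 7.
Flight 2 in UTC: 7:15 AM − 14:00 = 5:15 PM on Jul 7.
+8 hours and 8 minutes → arrive 1:23 AM UTC on Jul 8.
Flight 1 lands earlier by 8 hours 30 minutes.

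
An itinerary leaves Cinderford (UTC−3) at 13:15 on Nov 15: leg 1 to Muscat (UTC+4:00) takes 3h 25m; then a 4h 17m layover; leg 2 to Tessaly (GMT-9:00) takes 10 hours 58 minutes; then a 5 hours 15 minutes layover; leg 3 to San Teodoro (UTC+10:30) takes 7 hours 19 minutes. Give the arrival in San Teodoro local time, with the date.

Convert departure to UTC: 13:15 + 3:00 = 16:15 UTC on Nov 15.
Add 3 hours and 25 minutes leg 1 → 19:40 UTC.
Add 4 hours and 17 minutes layover in Muscat → 23:57 UTC.
Add 10 hours 58 minutes leg 2 → 10:55 UTC (Nov 16).
Add 5 hours 15 minutes layover in Tessaly → 16:10 UTC.
Add 7 hours and 19 minutes leg 3 → 23:29 UTC.
San Teodoro is UTC+10:30, so local arrival = 23:29 + 10:30 = 09:59 on Nov 17.

09:59 on November 17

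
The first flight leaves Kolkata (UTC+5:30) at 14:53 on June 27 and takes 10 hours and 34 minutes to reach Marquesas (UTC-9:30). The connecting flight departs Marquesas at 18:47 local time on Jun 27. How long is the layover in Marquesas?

Convert departure to UTC: 14:53 − 5:30 = 09:23 UTC on Jun 27.
Add 10 hours and 34 minutes flight time → 19:57 UTC.
Marquesas is UTC−9:30, so local arrival = 19:57 − 9:30 = 10:27 on Jun 27.
Layover = 18:47 − 10:27 = 8 hours 20 minutes.

8 hours 20 minutes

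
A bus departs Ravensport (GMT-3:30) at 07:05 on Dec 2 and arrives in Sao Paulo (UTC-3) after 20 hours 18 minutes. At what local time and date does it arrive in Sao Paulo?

Convert departure to UTC: 07:05 + 3:30 = 10:35 UTC on Dec 2.
Add 20 hours and 18 minutes travel time → 06:53 UTC (Dec 3).
Sao Paulo is UTC−3:00, so local arrival = 06:53 − 3:00 = 03:53 on Dec 3.

03:53 on December 3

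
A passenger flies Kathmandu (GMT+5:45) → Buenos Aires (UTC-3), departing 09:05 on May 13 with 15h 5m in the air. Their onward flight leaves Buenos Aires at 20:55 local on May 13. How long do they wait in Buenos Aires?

Convert departure to UTC: 09:05 − 5:45 = 03:20 UTC on May 13.
Add 15 hours 5 minutes flight time → 18:25 UTC.
Buenos Aires is UTC−3:00, so local arrival = 18:25 − 3:00 = 15:25 on May 13.
Layover = 20:55 − 15:25 = 5 hours 30 minutes.

5 hours 30 minutes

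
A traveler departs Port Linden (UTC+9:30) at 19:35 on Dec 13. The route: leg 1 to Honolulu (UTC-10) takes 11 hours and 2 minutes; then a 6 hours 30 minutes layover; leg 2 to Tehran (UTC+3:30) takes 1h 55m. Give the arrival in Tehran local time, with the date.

09:02 on Dec 14

Convert departure to UTC: 19:35 − 9:30 = 10:05 UTC on Dec 13.
Add 11 hours 2 minutes leg 1 → 21:07 UTC.
Add 6 hours 30 minutes layover in Honolulu → 03:37 UTC (Dec 14).
Add 1 hour 55 minutes leg 2 → 05:32 UTC.
Tehran is UTC+3:30, so local arrival = 05:32 + 3:30 = 09:02 on Dec 14.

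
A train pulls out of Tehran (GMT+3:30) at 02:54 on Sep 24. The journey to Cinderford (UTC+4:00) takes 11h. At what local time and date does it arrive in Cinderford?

14:24 on September 24

Convert departure to UTC: 02:54 − 3:30 = 23:24 UTC on Sep 23.
Add 11 hours travel time → 10:24 UTC (Sep 24).
Cinderford is UTC+4:00, so local arrival = 10:24 + 4:00 = 14:24 on Sep 24.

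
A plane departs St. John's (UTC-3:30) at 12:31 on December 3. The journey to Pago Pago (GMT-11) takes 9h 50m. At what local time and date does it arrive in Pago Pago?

Convert departure to UTC: 12:31 + 3:30 = 16:01 UTC on Dec 3.
Add 9 hours and 50 minutes travel time → 01:51 UTC (Dec 4).
Pago Pago is UTC−11:00, so local arrival = 01:51 − 11:00 = 14:51 on Dec 3.

14:51 on December 3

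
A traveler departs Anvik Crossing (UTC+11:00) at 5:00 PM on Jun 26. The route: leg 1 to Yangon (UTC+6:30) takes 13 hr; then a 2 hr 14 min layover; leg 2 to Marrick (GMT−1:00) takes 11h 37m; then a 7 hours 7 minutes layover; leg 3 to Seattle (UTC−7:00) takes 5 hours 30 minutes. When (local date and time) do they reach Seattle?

Convert departure to UTC: 5:00 PM − 11:00 = 6:00 AM UTC on Jun 26.
Add 13 hours leg 1 → 7:00 PM UTC.
Add 2 hours and 14 minutes layover in Yangon → 9:14 PM UTC.
Add 11 hours 37 minutes leg 2 → 8:51 AM UTC (Jun 27).
Add 7 hours 7 minutes layover in Marrick → 3:58 PM UTC.
Add 5 hours and 30 minutes leg 3 → 9:28 PM UTC.
Seattle is UTC−7:00, so local arrival = 9:28 PM − 7:00 = 2:28 PM on Jun 27.

2:28 PM on June 27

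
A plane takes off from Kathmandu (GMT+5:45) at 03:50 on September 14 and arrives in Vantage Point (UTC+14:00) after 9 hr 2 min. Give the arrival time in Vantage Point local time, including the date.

21:07 on September 14

Convert departure to UTC: 03:50 − 5:45 = 22:05 UTC on Sep 13.
Add 9 hours and 2 minutes travel time → 07:07 UTC (Sep 14).
Vantage Point is UTC+14:00, so local arrival = 07:07 + 14:00 = 21:07 on Sep 14.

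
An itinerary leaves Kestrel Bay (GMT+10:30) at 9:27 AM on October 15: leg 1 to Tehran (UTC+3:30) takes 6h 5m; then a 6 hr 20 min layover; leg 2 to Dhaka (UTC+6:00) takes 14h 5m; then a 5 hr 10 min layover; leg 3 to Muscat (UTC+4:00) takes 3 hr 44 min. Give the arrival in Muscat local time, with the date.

2:21 PM on Oct 16

Convert departure to UTC: 9:27 AM − 10:30 = 10:57 PM UTC on Oct 14.
Add 6 hours 5 minutes leg 1 → 5:02 AM UTC (Oct 15).
Add 6 hours 20 minutes layover in Tehran → 11:22 AM UTC.
Add 14 hours 5 minutes leg 2 → 1:27 AM UTC (Oct 16).
Add 5 hours and 10 minutes layover in Dhaka → 6:37 AM UTC.
Add 3 hours 44 minutes leg 3 → 10:21 AM UTC.
Muscat is UTC+4:00, so local arrival = 10:21 AM + 4:00 = 2:21 PM on Oct 16.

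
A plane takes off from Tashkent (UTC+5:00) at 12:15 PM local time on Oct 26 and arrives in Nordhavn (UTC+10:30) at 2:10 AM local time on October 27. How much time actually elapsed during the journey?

8 hours 25 minutes

Nordhavn is 5:30 ahead of Tashkent.
Clock-face elapsed time (ignoring zones) is 13 hours 55 minutes.
Actual elapsed = 13 hours 55 minutes − 5:30 = 8 hours 25 minutes.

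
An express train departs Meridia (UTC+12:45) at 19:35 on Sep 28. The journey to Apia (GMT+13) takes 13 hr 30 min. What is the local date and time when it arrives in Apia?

09:20 on September 29

Apia is 0:15 ahead of Meridia.
After 13 hours 30 minutes it is 09:05 (Sep 29) in Meridia.
Shift by the zone difference: 09:05 + 0:15 = 09:20 on Sep 29 in Apia.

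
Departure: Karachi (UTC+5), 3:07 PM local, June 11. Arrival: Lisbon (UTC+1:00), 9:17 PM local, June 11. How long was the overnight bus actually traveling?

10 hours 10 minutes

Departure in UTC: 3:07 PM − 5:00 = 10:07 AM on Jun 11.
Arrival in UTC: 9:17 PM − 1:00 = 8:17 PM on Jun 11.
Elapsed = 8:17 PM − 10:07 AM = 10 hours 10 minutes.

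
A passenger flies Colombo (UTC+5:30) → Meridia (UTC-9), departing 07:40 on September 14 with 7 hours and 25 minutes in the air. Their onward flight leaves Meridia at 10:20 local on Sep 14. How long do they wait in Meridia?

Convert departure to UTC: 07:40 − 5:30 = 02:10 UTC on Sep 14.
Add 7 hours 25 minutes flight time → 09:35 UTC.
Meridia is UTC−9:00, so local arrival = 09:35 − 9:00 = 00:35 on Sep 14.
Layover = 10:20 − 00:35 = 9 hours 45 minutes.

9 hours 45 minutes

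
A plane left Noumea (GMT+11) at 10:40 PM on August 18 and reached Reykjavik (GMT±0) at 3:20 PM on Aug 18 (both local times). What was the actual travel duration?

3 hours 40 minutes

Reykjavik is 11:00 behind Noumea.
Clock-face elapsed time (ignoring zones) is −7 hours 20 minutes.
Actual elapsed = −7 hours 20 minutes + 11:00 = 3 hours 40 minutes.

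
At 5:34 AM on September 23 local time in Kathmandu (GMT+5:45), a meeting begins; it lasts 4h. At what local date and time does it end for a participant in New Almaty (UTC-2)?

Convert start to UTC: 5:34 AM − 5:45 = 11:49 PM UTC on Sep 22.
Add 4 hours duration → 3:49 AM UTC (Sep 23).
New Almaty is UTC−2:00, so local end time = 3:49 AM − 2:00 = 1:49 AM on Sep 23.

1:49 AM on Sep 23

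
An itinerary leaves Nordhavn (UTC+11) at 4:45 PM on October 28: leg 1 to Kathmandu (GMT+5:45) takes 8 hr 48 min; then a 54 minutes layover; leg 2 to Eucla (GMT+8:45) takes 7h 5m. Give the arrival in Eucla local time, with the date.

7:17 AM on Oct 29

Convert departure to UTC: 4:45 PM − 11:00 = 5:45 AM UTC on Oct 28.
Add 8 hours and 48 minutes leg 1 → 2:33 PM UTC.
Add 54 minutes layover in Kathmandu → 3:27 PM UTC.
Add 7 hours 5 minutes leg 2 → 10:32 PM UTC.
Eucla is UTC+8:45, so local arrival = 10:32 PM + 8:45 = 7:17 AM on Oct 29.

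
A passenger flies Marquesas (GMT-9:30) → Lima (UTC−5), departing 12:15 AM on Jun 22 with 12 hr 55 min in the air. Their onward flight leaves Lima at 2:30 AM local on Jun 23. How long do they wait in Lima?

8 hours 50 minutes

Convert departure to UTC: 12:15 AM + 9:30 = 9:45 AM UTC on Jun 22.
Add 12 hours 55 minutes flight time → 10:40 PM UTC.
Lima is UTC−5:00, so local arrival = 10:40 PM − 5:00 = 5:40 PM on Jun 22.
Layover = 2:30 AM − 5:40 PM (+1 day) = 8 hours 50 minutes.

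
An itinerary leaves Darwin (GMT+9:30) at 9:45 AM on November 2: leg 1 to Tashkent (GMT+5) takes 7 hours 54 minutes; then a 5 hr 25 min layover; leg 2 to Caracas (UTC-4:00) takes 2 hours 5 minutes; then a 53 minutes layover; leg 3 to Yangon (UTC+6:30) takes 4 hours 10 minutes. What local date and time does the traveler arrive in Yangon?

3:12 AM on November 3

Convert departure to UTC: 9:45 AM − 9:30 = 12:15 AM UTC on Nov 2.
Add 7 hours and 54 minutes leg 1 → 8:09 AM UTC.
Add 5 hours 25 minutes layover in Tashkent → 1:34 PM UTC.
Add 2 hours 5 minutes leg 2 → 3:39 PM UTC.
Add 53 minutes layover in Caracas → 4:32 PM UTC.
Add 4 hours and 10 minutes leg 3 → 8:42 PM UTC.
Yangon is UTC+6:30, so local arrival = 8:42 PM + 6:30 = 3:12 AM on Nov 3.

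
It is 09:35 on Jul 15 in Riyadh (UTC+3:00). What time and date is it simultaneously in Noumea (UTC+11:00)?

Noumea is 8:00 ahead of Riyadh.
Shift by the zone difference: 09:35 + 8:00 = 17:35 on Jul 15 in Noumea.

17:35 on July 15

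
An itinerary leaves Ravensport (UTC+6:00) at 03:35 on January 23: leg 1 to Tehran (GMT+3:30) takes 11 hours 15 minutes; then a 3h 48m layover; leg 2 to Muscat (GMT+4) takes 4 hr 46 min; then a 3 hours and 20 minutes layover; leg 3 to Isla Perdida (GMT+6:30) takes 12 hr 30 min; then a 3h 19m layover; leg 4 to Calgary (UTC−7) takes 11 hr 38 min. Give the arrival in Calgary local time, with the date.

Convert departure to UTC: 03:35 − 6:00 = 21:35 UTC on Jan 22.
Add 11 hours 15 minutes leg 1 → 08:50 UTC (Jan 23).
Add 3 hours 48 minutes layover in Tehran → 12:38 UTC.
Add 4 hours 46 minutes leg 2 → 17:24 UTC.
Add 3 hours 20 minutes layover in Muscat → 20:44 UTC.
Add 12 hours and 30 minutes leg 3 → 09:14 UTC (Jan 24).
Add 3 hours and 19 minutes layover in Isla Perdida → 12:33 UTC.
Add 11 hours and 38 minutes leg 4 → 00:11 UTC (Jan 25).
Calgary is UTC−7:00, so local arrival = 00:11 − 7:00 = 17:11 on Jan 24.

17:11 on January 24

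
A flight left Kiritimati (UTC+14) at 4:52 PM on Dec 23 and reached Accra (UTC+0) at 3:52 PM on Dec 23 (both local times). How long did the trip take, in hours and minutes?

Departure in UTC: 4:52 PM − 14:00 = 2:52 AM on Dec 23.
Arrival is already UTC: 3:52 PM on Dec 23.
Elapsed = 3:52 PM − 2:52 AM = 13 hours.

13 hours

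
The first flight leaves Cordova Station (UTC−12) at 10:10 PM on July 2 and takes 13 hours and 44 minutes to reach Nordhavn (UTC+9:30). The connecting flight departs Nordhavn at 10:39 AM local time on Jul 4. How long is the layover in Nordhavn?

1 hour 15 minutes

Convert departure to UTC: 10:10 PM + 12:00 = 10:10 AM UTC on Jul 3.
Add 13 hours 44 minutes flight time → 11:54 PM UTC.
Nordhavn is UTC+9:30, so local arrival = 11:54 PM + 9:30 = 9:24 AM on Jul 4.
Layover = 10:39 AM − 9:24 AM = 1 hour 15 minutes.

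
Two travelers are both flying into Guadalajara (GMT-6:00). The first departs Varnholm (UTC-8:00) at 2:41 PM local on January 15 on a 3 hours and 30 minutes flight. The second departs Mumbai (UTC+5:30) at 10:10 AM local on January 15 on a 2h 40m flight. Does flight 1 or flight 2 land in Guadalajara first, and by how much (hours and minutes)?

the second, by 18 hours 51 minutes

Flight 1 in UTC: 2:41 PM + 8:00 = 10:41 PM on Jan 15.
+3 hours and 30 minutes → arrive 2:11 AM UTC on Jan 16.
Flight 2 in UTC: 10:10 AM − 5:30 = 4:40 AM on Jan 15.
+2 hours and 40 minutes → arrive 7:20 AM UTC on Jan 15.
Flight 2 lands earlier by 18 hours 51 minutes.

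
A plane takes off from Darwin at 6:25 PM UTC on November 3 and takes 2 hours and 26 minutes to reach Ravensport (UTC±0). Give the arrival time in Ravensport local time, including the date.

8:51 PM on November 3

Departure is given in UTC: 6:25 PM on Nov 3.
Add 2 hours and 26 minutes → 8:51 PM UTC.
Ravensport is UTC+0, so local arrival is 8:51 PM on Nov 3.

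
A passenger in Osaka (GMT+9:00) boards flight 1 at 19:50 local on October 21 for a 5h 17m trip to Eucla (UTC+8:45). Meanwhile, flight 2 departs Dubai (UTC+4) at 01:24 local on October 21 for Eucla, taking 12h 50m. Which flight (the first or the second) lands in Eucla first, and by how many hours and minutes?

Flight 1 in UTC: 19:50 − 9:00 = 10:50 on Oct 21.
+5 hours 17 minutes → arrive 16:07 UTC on Oct 21.
Flight 2 in UTC: 01:24 − 4:00 = 21:24 on Oct 20.
+12 hours 50 minutes → arrive 10:14 UTC on Oct 21.
Flight 2 lands earlier by 5 hours 53 minutes.

the second, by 5 hours 53 minutes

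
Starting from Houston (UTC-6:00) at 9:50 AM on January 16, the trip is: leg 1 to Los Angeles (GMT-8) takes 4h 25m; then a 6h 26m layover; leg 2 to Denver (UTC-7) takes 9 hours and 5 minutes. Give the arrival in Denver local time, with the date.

4:46 AM on January 17

Convert departure to UTC: 9:50 AM + 6:00 = 3:50 PM UTC on Jan 16.
Add 4 hours and 25 minutes leg 1 → 8:15 PM UTC.
Add 6 hours 26 minutes layover in Los Angeles → 2:41 AM UTC (Jan 17).
Add 9 hours 5 minutes leg 2 → 11:46 AM UTC.
Denver is UTC−7:00, so local arrival = 11:46 AM − 7:00 = 4:46 AM on Jan 17.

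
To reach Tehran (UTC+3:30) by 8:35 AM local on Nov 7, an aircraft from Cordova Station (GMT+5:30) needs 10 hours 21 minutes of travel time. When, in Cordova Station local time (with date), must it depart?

12:14 AM on November 7

Target arrival in UTC: 8:35 AM − 3:30 = 5:05 AM on Nov 7.
Subtract 10 hours 21 minutes → departure 6:44 PM UTC on Nov 6.
Cordova Station is UTC+5:30: 6:44 PM + 5:30 = 12:14 AM on Nov 7.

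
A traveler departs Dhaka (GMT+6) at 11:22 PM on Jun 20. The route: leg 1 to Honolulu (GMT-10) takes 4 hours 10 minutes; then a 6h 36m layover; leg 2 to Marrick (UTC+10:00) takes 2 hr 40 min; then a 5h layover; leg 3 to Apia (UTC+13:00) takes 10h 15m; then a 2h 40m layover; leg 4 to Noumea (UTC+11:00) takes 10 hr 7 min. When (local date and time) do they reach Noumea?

9:50 PM on June 22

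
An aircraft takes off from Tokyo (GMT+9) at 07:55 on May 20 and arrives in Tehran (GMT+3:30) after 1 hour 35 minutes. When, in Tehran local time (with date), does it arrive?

04:00 on May 20

Convert departure to UTC: 07:55 − 9:00 = 22:55 UTC on May 19.
Add 1 hour and 35 minutes travel time → 00:30 UTC (May 20).
Tehran is UTC+3:30, so local arrival = 00:30 + 3:30 = 04:00 on May 20.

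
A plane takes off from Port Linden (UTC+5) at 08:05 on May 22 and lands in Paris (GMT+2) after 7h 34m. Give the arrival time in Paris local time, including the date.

12:39 on May 22

Paris is 3:00 behind Port Linden.
After 7 hours 34 minutes it is 15:39 in Port Linden.
Shift by the zone difference: 15:39 − 3:00 = 12:39 on May 22 in Paris.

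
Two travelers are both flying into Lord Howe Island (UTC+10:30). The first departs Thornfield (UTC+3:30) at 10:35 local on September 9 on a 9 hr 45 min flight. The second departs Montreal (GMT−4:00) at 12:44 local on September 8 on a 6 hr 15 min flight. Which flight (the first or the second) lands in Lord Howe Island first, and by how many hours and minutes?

the second, by 17 hours 51 minutes

Flight 1 in UTC: 10:35 − 3:30 = 07:05 on Sep 9.
+9 hours 45 minutes → arrive 16:50 UTC on Sep 9.
Flight 2 in UTC: 12:44 + 4:00 = 16:44 on Sep 8.
+6 hours and 15 minutes → arrive 22:59 UTC on Sep 8.
Flight 2 lands earlier by 17 hours 51 minutes.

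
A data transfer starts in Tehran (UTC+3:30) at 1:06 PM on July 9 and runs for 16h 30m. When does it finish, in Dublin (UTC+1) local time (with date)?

Convert start to UTC: 1:06 PM − 3:30 = 9:36 AM UTC on Jul 9.
Add 16 hours 30 minutes duration → 2:06 AM UTC (Jul 10).
Dublin is UTC+1:00, so local end time = 2:06 AM + 1:00 = 3:06 AM on Jul 10.

3:06 AM on July 10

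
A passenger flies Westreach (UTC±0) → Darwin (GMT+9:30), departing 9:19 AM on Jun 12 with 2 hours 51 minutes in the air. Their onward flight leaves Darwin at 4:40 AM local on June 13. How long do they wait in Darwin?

7 hours

Westreach is at UTC+0, so departure is already 9:19 AM UTC on Jun 12.
Add 2 hours and 51 minutes flight time → 12:10 PM UTC.
Darwin is UTC+9:30, so local arrival = 12:10 PM + 9:30 = 9:40 PM on Jun 12.
Layover = 4:40 AM − 9:40 PM (+1 day) = 7 hours.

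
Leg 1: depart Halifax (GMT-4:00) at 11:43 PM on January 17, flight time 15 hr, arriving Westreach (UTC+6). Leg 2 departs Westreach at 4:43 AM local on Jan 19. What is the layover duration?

4 hours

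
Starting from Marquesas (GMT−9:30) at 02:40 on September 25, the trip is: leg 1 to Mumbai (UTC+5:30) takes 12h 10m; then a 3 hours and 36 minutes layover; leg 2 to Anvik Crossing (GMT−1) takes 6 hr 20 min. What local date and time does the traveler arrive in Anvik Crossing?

09:16 on September 26

Convert departure to UTC: 02:40 + 9:30 = 12:10 UTC on Sep 25.
Add 12 hours 10 minutes leg 1 → 00:20 UTC (Sep 26).
Add 3 hours and 36 minutes layover in Mumbai → 03:56 UTC.
Add 6 hours 20 minutes leg 2 → 10:16 UTC.
Anvik Crossing is UTC−1:00, so local arrival = 10:16 − 1:00 = 09:16 on Sep 26.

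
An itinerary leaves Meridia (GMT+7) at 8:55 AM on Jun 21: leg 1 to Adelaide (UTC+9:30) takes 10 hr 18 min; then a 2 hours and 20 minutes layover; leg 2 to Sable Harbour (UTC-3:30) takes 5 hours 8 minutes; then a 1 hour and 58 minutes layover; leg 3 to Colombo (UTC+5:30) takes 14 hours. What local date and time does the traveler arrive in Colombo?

Convert departure to UTC: 8:55 AM − 7:00 = 1:55 AM UTC on Jun 21.
Add 10 hours 18 minutes leg 1 → 12:13 PM UTC.
Add 2 hours 20 minutes layover in Adelaide → 2:33 PM UTC.
Add 5 hours 8 minutes leg 2 → 7:41 PM UTC.
Add 1 hour and 58 minutes layover in Sable Harbour → 9:39 PM UTC.
Add 14 hours leg 3 → 11:39 AM UTC (Jun 22).
Colombo is UTC+5:30, so local arrival = 11:39 AM + 5:30 = 5:09 PM on Jun 22.

5:09 PM on June 22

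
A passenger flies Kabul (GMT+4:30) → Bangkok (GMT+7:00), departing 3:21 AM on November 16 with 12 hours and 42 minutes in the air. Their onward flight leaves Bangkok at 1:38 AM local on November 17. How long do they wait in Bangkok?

7 hours 5 minutes

Convert departure to UTC: 3:21 AM − 4:30 = 10:51 PM UTC on Nov 15.
Add 12 hours and 42 minutes flight time → 11:33 AM UTC (Nov 16).
Bangkok is UTC+7:00, so local arrival = 11:33 AM + 7:00 = 6:33 PM on Nov 16.
Layover = 1:38 AM − 6:33 PM (+1 day) = 7 hours 5 minutes.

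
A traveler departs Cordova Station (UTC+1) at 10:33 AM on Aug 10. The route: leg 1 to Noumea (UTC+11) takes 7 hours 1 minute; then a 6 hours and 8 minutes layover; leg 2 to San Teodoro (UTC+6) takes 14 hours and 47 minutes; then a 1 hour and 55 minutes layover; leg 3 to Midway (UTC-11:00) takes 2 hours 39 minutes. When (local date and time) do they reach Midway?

7:03 AM on August 11

Convert departure to UTC: 10:33 AM − 1:00 = 9:33 AM UTC on Aug 10.
Add 7 hours 1 minute leg 1 → 4:34 PM UTC.
Add 6 hours and 8 minutes layover in Noumea → 10:42 PM UTC.
Add 14 hours and 47 minutes leg 2 → 1:29 PM UTC (Aug 11).
Add 1 hour and 55 minutes layover in San Teodoro → 3:24 PM UTC.
Add 2 hours and 39 minutes leg 3 → 6:03 PM UTC.
Midway is UTC−11:00, so local arrival = 6:03 PM − 11:00 = 7:03 AM on Aug 11.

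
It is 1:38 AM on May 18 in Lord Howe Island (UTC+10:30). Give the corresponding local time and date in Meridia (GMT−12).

Meridia is 22:30 behind Lord Howe Island.
Shift by the zone difference: 1:38 AM − 22:30 = 3:08 AM on May 17 in Meridia.

3:08 AM on May 17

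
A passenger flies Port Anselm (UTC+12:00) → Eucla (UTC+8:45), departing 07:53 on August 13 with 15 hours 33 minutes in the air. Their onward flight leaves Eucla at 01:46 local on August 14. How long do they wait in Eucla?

Convert departure to UTC: 07:53 − 12:00 = 19:53 UTC on Aug 12.
Add 15 hours 33 minutes flight time → 11:26 UTC (Aug 13).
Eucla is UTC+8:45, so local arrival = 11:26 + 8:45 = 20:11 on Aug 13.
Layover = 01:46 − 20:11 (+1 day) = 5 hours 35 minutes.

5 hours 35 minutes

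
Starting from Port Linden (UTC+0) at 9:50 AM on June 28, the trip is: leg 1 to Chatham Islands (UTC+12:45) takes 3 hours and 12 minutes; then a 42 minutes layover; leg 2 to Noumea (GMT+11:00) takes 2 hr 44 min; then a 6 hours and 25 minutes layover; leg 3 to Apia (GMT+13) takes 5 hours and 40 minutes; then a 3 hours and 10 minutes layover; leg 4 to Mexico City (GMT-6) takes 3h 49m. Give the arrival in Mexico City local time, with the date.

Port Linden is at UTC+0, so departure is already 9:50 AM UTC on Jun 28.
Add 3 hours 12 minutes leg 1 → 1:02 PM UTC.
Add 42 minutes layover in Chatham Islands → 1:44 PM UTC.
Add 2 hours and 44 minutes leg 2 → 4:28 PM UTC.
Add 6 hours 25 minutes layover in Noumea → 10:53 PM UTC.
Add 5 hours and 40 minutes leg 3 → 4:33 AM UTC (Jun 29).
Add 3 hours 10 minutes layover in Apia → 7:43 AM UTC.
Add 3 hours and 49 minutes leg 4 → 11:32 AM UTC.
Mexico City is UTC−6:00, so local arrival = 11:32 AM − 6:00 = 5:32 AM on Jun 29.

5:32 AM on June 29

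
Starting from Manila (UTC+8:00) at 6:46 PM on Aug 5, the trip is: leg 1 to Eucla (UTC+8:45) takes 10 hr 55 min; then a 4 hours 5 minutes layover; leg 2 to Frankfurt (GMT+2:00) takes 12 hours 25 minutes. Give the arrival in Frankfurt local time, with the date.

4:11 PM on Aug 6

Convert departure to UTC: 6:46 PM − 8:00 = 10:46 AM UTC on Aug 5.
Add 10 hours 55 minutes leg 1 → 9:41 PM UTC.
Add 4 hours and 5 minutes layover in Eucla → 1:46 AM UTC (Aug 6).
Add 12 hours and 25 minutes leg 2 → 2:11 PM UTC.
Frankfurt is UTC+2:00, so local arrival = 2:11 PM + 2:00 = 4:11 PM on Aug 6.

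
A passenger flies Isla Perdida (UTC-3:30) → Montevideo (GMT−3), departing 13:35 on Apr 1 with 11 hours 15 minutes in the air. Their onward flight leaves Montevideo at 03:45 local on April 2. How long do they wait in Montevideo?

2 hours 25 minutes

Convert departure to UTC: 13:35 + 3:30 = 17:05 UTC on Apr 1.
Add 11 hours 15 minutes flight time → 04:20 UTC (Apr 2).
Montevideo is UTC−3:00, so local arrival = 04:20 − 3:00 = 01:20 on Apr 2.
Layover = 03:45 − 01:20 = 2 hours 25 minutes.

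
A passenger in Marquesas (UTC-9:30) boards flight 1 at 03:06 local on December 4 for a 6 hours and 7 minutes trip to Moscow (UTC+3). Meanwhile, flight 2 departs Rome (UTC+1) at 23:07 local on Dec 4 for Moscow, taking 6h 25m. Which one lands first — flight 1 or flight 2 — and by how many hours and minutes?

Flight 1 in UTC: 03:06 + 9:30 = 12:36 on Dec 4.
+6 hours and 7 minutes → arrive 18:43 UTC on Dec 4.
Flight 2 in UTC: 23:07 − 1:00 = 22:07 on Dec 4.
+6 hours and 25 minutes → arrive 04:32 UTC on Dec 5.
Flight 1 lands earlier by 9 hours 49 minutes.

the first, by 9 hours 49 minutes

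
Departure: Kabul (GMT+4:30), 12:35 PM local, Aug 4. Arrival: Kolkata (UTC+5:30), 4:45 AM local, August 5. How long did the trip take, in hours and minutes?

15 hours 10 minutes

Departure in UTC: 12:35 PM − 4:30 = 8:05 AM on Aug 4.
Arrival in UTC: 4:45 AM − 5:30 = 11:15 PM on Aug 4.
Elapsed = 11:15 PM − 8:05 AM = 15 hours 10 minutes.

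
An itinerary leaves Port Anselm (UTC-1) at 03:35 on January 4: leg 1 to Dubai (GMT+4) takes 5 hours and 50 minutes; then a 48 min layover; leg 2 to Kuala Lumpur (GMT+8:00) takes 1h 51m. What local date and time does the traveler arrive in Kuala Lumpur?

21:04 on Jan 4

Convert departure to UTC: 03:35 + 1:00 = 04:35 UTC on Jan 4.
Add 5 hours 50 minutes leg 1 → 10:25 UTC.
Add 48 minutes layover in Dubai → 11:13 UTC.
Add 1 hour 51 minutes leg 2 → 13:04 UTC.
Kuala Lumpur is UTC+8:00, so local arrival = 13:04 + 8:00 = 21:04 on Jan 4.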